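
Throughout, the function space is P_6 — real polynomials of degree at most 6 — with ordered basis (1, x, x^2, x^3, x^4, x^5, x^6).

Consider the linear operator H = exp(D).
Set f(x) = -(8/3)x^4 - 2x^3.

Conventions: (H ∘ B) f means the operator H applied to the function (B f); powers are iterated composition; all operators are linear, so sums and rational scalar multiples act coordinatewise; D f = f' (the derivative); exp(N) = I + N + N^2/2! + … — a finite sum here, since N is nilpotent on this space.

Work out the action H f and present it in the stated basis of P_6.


order-1 term: -(32/3)x^3 - 6x^2
order-2 term: -16x^2 - 6x
order-3 term: -(32/3)x - 2
order-4 term: -8/3
the series for exp(D) f terminates at order 4
exp(D) f = -(8/3)x^4 - (38/3)x^3 - 22x^2 - (50/3)x - 14/3

g(x) = -(8/3)x^4 - (38/3)x^3 - 22x^2 - (50/3)x - 14/3


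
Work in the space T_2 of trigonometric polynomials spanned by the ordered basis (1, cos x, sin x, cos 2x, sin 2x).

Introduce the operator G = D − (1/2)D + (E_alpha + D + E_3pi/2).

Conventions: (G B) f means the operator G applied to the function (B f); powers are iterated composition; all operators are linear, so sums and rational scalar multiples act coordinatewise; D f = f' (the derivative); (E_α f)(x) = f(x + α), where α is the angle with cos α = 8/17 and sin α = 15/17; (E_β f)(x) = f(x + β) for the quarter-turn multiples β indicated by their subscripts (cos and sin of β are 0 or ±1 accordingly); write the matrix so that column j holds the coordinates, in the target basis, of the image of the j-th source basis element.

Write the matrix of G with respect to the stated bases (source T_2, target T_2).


image of 1: 2
image of cos x: (8/17)cos x - (47/34)sin x
image of sin x: (47/34)cos x + (8/17)sin x
image of cos 2x: -(450/289)cos 2x - (1107/289)sin 2x
image of sin 2x: (1107/289)cos 2x - (450/289)sin 2x
each image's coordinates form column j of the matrix

the matrix is [[2, 0, 0, 0, 0]; [0, 8/17, 47/34, 0, 0]; [0, -47/34, 8/17, 0, 0]; [0, 0, 0, -450/289, 1107/289]; [0, 0, 0, -1107/289, -450/289]] (rows listed top to bottom)


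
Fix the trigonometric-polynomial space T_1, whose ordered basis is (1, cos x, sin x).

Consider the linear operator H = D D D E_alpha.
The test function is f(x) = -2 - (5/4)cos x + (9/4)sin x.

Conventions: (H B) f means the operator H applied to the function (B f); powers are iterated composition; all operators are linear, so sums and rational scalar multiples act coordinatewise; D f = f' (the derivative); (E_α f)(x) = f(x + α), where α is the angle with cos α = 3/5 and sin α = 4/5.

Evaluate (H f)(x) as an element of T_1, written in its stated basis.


E_alpha f = -2 + (21/20)cos x + (47/20)sin x
D E_alpha f = (47/20)cos x - (21/20)sin x
D D E_alpha f = -(21/20)cos x - (47/20)sin x
D (D D) E_alpha f = -(47/20)cos x + (21/20)sin x

the image equals g(x) = -(47/20)cos x + (21/20)sin x


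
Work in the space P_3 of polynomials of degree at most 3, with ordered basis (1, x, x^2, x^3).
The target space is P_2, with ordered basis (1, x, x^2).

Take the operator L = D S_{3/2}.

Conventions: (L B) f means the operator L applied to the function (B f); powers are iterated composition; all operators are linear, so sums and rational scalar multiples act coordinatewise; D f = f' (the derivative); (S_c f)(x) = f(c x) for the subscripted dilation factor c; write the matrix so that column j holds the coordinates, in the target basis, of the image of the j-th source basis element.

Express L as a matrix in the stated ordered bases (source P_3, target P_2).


the matrix is [[0, 3/2, 0, 0]; [0, 0, 9/2, 0]; [0, 0, 0, 81/8]] (rows listed top to bottom)

image of 1: 0
image of x: 3/2
image of x^2: (9/2)x
image of x^3: (81/8)x^2
each image's coordinates form column j of the matrix


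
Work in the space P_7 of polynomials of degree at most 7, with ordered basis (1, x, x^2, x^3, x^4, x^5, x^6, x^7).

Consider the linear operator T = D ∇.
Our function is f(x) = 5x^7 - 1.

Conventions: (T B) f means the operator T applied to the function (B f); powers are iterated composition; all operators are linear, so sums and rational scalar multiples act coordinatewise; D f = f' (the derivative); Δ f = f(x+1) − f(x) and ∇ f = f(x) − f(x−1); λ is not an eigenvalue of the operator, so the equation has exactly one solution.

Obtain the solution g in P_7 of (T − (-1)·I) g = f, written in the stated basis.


g(x) = 5x^7 - 210x^5 + 525x^4 + 3500x^3 - 12075x^2 - 10710x + 31534

write g with unknown coordinates in the stated basis and equate coefficients in (T − (-1)·I) g = f
solving from the highest basis element down gives g = 5x^7 - 210x^5 + 525x^4 + 3500x^3 - 12075x^2 - 10710x + 31534
check: T g = 210x^5 - 525x^4 - 3500x^3 + 12075x^2 + 10710x - 31535
so T g − (-1)·g = 5x^7 - 1 = f ✓


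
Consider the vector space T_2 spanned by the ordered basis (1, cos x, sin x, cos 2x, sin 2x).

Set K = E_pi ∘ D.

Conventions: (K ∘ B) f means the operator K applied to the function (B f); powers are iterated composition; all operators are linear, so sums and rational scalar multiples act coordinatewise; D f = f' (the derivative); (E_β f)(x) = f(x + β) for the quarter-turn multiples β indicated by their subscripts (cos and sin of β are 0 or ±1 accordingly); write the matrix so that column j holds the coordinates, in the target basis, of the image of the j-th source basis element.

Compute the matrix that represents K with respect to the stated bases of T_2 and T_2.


the matrix is [[0, 0, 0, 0, 0]; [0, 0, -1, 0, 0]; [0, 1, 0, 0, 0]; [0, 0, 0, 0, 2]; [0, 0, 0, -2, 0]] (rows listed top to bottom)

image of 1: 0
image of cos x: sin x
image of sin x: -cos x
image of cos 2x: -2sin 2x
image of sin 2x: 2cos 2x
each image's coordinates form column j of the matrix


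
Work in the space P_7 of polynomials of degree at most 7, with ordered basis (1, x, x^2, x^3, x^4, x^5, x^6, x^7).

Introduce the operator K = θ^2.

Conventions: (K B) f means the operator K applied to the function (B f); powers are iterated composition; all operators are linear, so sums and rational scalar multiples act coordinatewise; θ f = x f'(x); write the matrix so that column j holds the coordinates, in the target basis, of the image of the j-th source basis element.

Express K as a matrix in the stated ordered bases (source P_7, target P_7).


image of 1: 0
image of x: x
image of x^2: 4x^2
image of x^3: 9x^3
image of x^4: 16x^4
image of x^5: 25x^5
image of x^6: 36x^6
image of x^7: 49x^7
each image's coordinates form column j of the matrix

the matrix is [[0, 0, 0, 0, 0, 0, 0, 0]; [0, 1, 0, 0, 0, 0, 0, 0]; [0, 0, 4, 0, 0, 0, 0, 0]; [0, 0, 0, 9, 0, 0, 0, 0]; [0, 0, 0, 0, 16, 0, 0, 0]; [0, 0, 0, 0, 0, 25, 0, 0]; [0, 0, 0, 0, 0, 0, 36, 0]; [0, 0, 0, 0, 0, 0, 0, 49]] (rows listed top to bottom)


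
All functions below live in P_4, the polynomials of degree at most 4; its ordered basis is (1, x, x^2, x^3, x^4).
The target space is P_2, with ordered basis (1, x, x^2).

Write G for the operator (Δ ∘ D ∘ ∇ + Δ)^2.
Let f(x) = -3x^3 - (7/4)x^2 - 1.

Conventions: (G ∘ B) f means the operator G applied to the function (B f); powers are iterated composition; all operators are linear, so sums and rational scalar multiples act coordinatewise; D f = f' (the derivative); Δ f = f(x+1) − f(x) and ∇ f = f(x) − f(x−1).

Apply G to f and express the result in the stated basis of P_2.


the result is g(x) = -18x - 43/2

∇ f = -9x^2 + (11/2)x - 5/4
D ∇ f = -18x + 11/2
Δ D ∇ f = -18
Δ f = -9x^2 - (25/2)x - 19/4
(Δ ∘ D ∘ ∇ + Δ) f = -9x^2 - (25/2)x - 91/4
∇ (Δ ∘ D ∘ ∇ + Δ) f = -18x - 7/2
D ∇ (Δ ∘ D ∘ ∇ + Δ) f = -18
Δ D ∇ (Δ ∘ D ∘ ∇ + Δ) f = 0
Δ (Δ ∘ D ∘ ∇ + Δ) f = -18x - 43/2
(Δ ∘ D ∘ ∇ + Δ) (Δ ∘ D ∘ ∇ + Δ) f = -18x - 43/2


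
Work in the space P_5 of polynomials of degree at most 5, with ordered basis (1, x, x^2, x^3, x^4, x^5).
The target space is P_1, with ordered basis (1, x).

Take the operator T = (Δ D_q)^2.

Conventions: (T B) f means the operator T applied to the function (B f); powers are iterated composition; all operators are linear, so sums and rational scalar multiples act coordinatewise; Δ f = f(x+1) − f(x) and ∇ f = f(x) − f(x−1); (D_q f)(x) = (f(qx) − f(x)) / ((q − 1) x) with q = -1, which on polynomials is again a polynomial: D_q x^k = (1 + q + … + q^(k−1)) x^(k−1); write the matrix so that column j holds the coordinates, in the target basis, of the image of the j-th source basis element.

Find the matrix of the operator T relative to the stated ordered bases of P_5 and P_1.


the matrix is [[0, 0, 0, 0, 0, 4]; [0, 0, 0, 0, 0, 8]] (rows listed top to bottom)

image of 1: 0
image of x: 0
image of x^2: 0
image of x^3: 0
image of x^4: 0
image of x^5: 8x + 4
each image's coordinates form column j of the matrix


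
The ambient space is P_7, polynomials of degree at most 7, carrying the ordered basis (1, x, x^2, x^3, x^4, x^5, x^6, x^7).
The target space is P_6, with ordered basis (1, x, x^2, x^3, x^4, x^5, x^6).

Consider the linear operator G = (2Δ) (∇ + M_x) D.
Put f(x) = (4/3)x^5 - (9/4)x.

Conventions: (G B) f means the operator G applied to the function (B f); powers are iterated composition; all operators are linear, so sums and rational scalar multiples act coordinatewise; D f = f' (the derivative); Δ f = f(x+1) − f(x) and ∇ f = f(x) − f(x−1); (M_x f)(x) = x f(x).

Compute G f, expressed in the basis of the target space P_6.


the image equals g(x) = (200/3)x^4 + (400/3)x^3 + (880/3)x^2 + (200/3)x + 71/2

D f = (20/3)x^4 - 9/4
∇ D f = (80/3)x^3 - 40x^2 + (80/3)x - 20/3
M_x D f = (20/3)x^5 - (9/4)x
(∇ + M_x) D f = (20/3)x^5 + (80/3)x^3 - 40x^2 + (293/12)x - 20/3
Δ (∇ + M_x) D f = (100/3)x^4 + (200/3)x^3 + (440/3)x^2 + (100/3)x + 71/4
(2Δ) (∇ + M_x) D f = (200/3)x^4 + (400/3)x^3 + (880/3)x^2 + (200/3)x + 71/2


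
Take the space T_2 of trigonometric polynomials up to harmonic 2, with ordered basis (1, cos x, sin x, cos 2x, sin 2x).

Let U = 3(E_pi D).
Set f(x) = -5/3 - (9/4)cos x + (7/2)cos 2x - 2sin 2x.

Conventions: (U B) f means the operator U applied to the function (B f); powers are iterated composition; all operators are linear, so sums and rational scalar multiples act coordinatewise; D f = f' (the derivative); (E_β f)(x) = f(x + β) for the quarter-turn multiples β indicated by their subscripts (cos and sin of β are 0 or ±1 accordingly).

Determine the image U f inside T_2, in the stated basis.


the image equals g(x) = -(27/4)sin x - 12cos 2x - 21sin 2x

D f = (9/4)sin x - 4cos 2x - 7sin 2x
E_pi D f = -(9/4)sin x - 4cos 2x - 7sin 2x
(3(E_pi D)) f = -(27/4)sin x - 12cos 2x - 21sin 2x


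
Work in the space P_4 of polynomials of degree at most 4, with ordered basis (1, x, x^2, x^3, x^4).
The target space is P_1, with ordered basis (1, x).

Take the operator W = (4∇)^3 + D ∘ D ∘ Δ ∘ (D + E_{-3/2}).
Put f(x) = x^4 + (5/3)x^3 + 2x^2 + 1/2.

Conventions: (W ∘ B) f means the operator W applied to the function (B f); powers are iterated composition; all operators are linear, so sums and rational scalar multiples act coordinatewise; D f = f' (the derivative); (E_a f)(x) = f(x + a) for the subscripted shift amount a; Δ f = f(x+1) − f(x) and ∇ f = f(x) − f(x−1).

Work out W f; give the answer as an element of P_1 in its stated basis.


g(x) = 1560x - 1654

∇ f = 4x^3 - x^2 + 3x - 4/3
(4∇) f = 16x^3 - 4x^2 + 12x - 16/3
∇ (4∇) f = 48x^2 - 56x + 32
(4∇) (4∇) f = 192x^2 - 224x + 128
∇ (4∇) (4∇) f = 384x - 416
(4∇) (4∇) (4∇) f = 1536x - 1664
D f = 4x^3 + 5x^2 + 4x
E_{-3/2} f = x^4 - (13/3)x^3 + 8x^2 - (33/4)x + 71/16
(D + E_{-3/2}) f = x^4 - (1/3)x^3 + 13x^2 - (17/4)x + 71/16
Δ (D + E_{-3/2}) f = 4x^3 + 5x^2 + 29x + 113/12
D Δ (D + E_{-3/2}) f = 12x^2 + 10x + 29
D (D ∘ Δ ∘ (D + E_{-3/2})) f = 24x + 10
((4∇)^3 + D ∘ D ∘ Δ ∘ (D + E_{-3/2})) f = 1560x - 1654


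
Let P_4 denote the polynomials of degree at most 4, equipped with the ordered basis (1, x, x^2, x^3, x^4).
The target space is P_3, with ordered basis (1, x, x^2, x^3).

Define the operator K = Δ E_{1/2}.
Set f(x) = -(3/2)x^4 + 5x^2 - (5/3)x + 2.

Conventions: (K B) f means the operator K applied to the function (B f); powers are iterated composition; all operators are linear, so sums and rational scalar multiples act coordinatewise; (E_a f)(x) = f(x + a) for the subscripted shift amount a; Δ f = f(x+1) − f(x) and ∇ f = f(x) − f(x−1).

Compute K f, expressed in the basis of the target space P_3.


E_{1/2} f = -(3/2)x^4 - 3x^3 + (11/4)x^2 + (31/12)x + 223/96
Δ E_{1/2} f = -6x^3 - 18x^2 - (19/2)x + 5/6

g(x) = -6x^3 - 18x^2 - (19/2)x + 5/6


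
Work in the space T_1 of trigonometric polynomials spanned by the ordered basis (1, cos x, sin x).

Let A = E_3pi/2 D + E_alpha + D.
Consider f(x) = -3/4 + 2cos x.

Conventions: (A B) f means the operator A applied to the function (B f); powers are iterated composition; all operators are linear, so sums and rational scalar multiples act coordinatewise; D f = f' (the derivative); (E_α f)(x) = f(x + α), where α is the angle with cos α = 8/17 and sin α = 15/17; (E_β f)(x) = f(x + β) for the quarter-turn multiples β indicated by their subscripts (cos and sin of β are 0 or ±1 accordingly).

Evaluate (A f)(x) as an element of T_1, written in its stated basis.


D f = -2sin x
E_3pi/2 D f = 2cos x
E_alpha f = -3/4 + (16/17)cos x - (30/17)sin x
D f = -2sin x
(E_3pi/2 D + E_alpha + D) f = -3/4 + (50/17)cos x - (64/17)sin x

the image equals g(x) = -3/4 + (50/17)cos x - (64/17)sin x


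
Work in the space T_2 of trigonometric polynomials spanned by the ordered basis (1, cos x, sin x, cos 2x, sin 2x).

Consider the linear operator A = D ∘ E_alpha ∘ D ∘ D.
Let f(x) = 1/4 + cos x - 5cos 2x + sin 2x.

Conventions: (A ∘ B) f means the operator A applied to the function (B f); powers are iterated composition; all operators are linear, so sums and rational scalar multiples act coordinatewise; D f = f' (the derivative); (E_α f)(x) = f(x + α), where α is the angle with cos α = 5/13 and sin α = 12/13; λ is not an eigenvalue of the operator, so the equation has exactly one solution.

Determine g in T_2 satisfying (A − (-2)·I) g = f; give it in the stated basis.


the image equals g(x) = 1/8 + (38/113)cos x - (5/113)sin x - (3721/7666)cos 2x - (1731/7666)sin 2x

write g with unknown coordinates in the stated basis and equate coefficients in (A − (-2)·I) g = f
solving from the highest basis element down gives g = 1/8 + (38/113)cos x - (5/113)sin x - (3721/7666)cos 2x - (1731/7666)sin 2x
check: A g = (37/113)cos x + (10/113)sin x - (15444/3833)cos 2x + (5564/3833)sin 2x
so A g − (-2)·g = 1/4 + cos x - 5cos 2x + sin 2x = f ✓


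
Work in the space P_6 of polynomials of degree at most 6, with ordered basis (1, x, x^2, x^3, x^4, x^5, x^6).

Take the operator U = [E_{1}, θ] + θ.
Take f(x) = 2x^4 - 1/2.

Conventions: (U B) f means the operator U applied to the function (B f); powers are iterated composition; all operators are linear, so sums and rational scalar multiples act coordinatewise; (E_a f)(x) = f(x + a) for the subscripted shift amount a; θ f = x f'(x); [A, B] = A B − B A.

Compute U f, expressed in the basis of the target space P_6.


g(x) = 8x^4 + 8x^3 + 24x^2 + 24x + 8

θ f = 8x^4
E_{1} θ f = 8x^4 + 32x^3 + 48x^2 + 32x + 8
E_{1} f = 2x^4 + 8x^3 + 12x^2 + 8x + 3/2
θ E_{1} f = 8x^4 + 24x^3 + 24x^2 + 8x
[E_{1}, θ] f = 8x^3 + 24x^2 + 24x + 8
θ f = 8x^4
([E_{1}, θ] + θ) f = 8x^4 + 8x^3 + 24x^2 + 24x + 8


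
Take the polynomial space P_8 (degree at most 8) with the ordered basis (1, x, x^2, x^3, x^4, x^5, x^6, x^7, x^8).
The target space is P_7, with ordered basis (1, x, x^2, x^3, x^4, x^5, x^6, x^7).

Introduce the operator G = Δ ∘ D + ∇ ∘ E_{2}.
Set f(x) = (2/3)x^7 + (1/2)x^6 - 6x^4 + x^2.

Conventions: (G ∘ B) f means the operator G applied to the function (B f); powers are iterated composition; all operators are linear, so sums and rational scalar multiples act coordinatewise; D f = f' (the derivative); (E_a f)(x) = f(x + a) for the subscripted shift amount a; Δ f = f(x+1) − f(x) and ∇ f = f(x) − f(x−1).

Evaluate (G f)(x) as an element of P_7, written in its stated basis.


D f = (14/3)x^6 + 3x^5 - 24x^3 + 2x
Δ D f = 28x^5 + 85x^4 + (370/3)x^3 + 28x^2 - 29x - 43/3
E_{2} f = (2/3)x^7 + (59/6)x^6 + 62x^5 + (632/3)x^4 + (1216/3)x^3 + 425x^2 + (620/3)x + 76/3
∇ E_{2} f = (14/3)x^6 + 45x^5 + (1115/6)x^4 + 396x^3 + (877/2)x^2 + 221x + 175/6
(Δ ∘ D + ∇ ∘ E_{2}) f = (14/3)x^6 + 73x^5 + (1625/6)x^4 + (1558/3)x^3 + (933/2)x^2 + 192x + 89/6

the image equals g(x) = (14/3)x^6 + 73x^5 + (1625/6)x^4 + (1558/3)x^3 + (933/2)x^2 + 192x + 89/6


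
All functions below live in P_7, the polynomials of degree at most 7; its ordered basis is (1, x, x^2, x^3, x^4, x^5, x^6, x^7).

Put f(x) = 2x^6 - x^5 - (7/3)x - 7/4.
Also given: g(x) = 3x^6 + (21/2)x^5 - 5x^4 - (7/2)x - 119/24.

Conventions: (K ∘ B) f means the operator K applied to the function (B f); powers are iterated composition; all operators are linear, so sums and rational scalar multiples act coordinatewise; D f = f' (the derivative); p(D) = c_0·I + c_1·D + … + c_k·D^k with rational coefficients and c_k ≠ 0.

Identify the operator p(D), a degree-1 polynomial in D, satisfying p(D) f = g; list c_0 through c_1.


D^0 f = 2x^6 - x^5 - (7/3)x - 7/4
D^1 f = 12x^5 - 5x^4 - 7/3
matching coefficients of g against c_0 f + c_1 Df + … from the top degree down determines the c_i
solution: c_0 = 3/2, c_1 = 1

p(D) = (3/2)·I + D, i.e. c_0 = 3/2, c_1 = 1


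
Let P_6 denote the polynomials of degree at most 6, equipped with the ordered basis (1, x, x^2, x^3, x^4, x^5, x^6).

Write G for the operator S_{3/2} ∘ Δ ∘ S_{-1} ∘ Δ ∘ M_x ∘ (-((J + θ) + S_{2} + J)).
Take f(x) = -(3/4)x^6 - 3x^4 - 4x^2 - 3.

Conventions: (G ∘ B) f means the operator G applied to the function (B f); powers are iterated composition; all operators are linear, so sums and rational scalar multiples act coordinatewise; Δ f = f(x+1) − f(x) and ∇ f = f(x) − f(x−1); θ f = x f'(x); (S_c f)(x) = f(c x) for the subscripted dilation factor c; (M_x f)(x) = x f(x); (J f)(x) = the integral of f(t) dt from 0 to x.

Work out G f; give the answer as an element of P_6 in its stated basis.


J f = -(3/28)x^7 - (3/5)x^5 - (4/3)x^3 - 3x
θ f = -(9/2)x^6 - 12x^4 - 8x^2
(J + θ) f = -(3/28)x^7 - (9/2)x^6 - (3/5)x^5 - 12x^4 - (4/3)x^3 - 8x^2 - 3x
S_{2} f = -48x^6 - 48x^4 - 16x^2 - 3
J f = -(3/28)x^7 - (3/5)x^5 - (4/3)x^3 - 3x
((J + θ) + S_{2} + J) f = -(3/14)x^7 - (105/2)x^6 - (6/5)x^5 - 60x^4 - (8/3)x^3 - 24x^2 - 6x - 3
(-((J + θ) + S_{2} + J)) f = (3/14)x^7 + (105/2)x^6 + (6/5)x^5 + 60x^4 + (8/3)x^3 + 24x^2 + 6x + 3
M_x (-((J + θ) + S_{2} + J)) f = (3/14)x^8 + (105/2)x^7 + (6/5)x^6 + 60x^5 + (8/3)x^4 + 24x^3 + 6x^2 + 3x
Δ M_x (-((J + θ) + S_{2} + J)) f = (12/7)x^7 + (747/2)x^6 + (11217/10)x^5 + (4341/2)x^4 + (14905/6)x^3 + (3629/2)x^2 + (161927/210)x + 15706/105
S_{-1} Δ M_x (-((J + θ) + S_{2} + J)) f = -(12/7)x^7 + (747/2)x^6 - (11217/10)x^5 + (4341/2)x^4 - (14905/6)x^3 + (3629/2)x^2 - (161927/210)x + 15706/105
Δ (S_{-1} ∘ Δ ∘ M_x) (-((J + θ) + S_{2} + J)) f = -12x^6 + 2205x^5 - 66x^4 + 4875x^3 - 80x^2 + 1479x - 2117/105
S_{3/2} Δ (S_{-1} ∘ Δ ∘ M_x) (-((J + θ) + S_{2} + J)) f = -(2187/16)x^6 + (535815/32)x^5 - (2673/8)x^4 + (131625/8)x^3 - 180x^2 + (4437/2)x - 2117/105

the result is g(x) = -(2187/16)x^6 + (535815/32)x^5 - (2673/8)x^4 + (131625/8)x^3 - 180x^2 + (4437/2)x - 2117/105


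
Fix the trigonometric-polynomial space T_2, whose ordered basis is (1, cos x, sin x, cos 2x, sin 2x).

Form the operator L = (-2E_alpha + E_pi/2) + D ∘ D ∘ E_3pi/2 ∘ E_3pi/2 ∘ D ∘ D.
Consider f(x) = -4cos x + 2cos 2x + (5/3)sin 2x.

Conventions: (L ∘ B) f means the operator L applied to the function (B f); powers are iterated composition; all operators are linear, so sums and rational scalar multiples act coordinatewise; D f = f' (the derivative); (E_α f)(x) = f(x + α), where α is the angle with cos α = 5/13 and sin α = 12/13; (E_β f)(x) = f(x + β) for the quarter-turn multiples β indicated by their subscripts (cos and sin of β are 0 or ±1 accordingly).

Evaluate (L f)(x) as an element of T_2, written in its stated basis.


the image equals g(x) = (92/13)cos x - (44/13)sin x + (5146/169)cos 2x + (15305/507)sin 2x

E_alpha f = -(20/13)cos x + (48/13)sin x - (38/169)cos 2x - (1315/507)sin 2x
(-2E_alpha) f = (40/13)cos x - (96/13)sin x + (76/169)cos 2x + (2630/507)sin 2x
E_pi/2 f = 4sin x - 2cos 2x - (5/3)sin 2x
(-2E_alpha + E_pi/2) f = (40/13)cos x - (44/13)sin x - (262/169)cos 2x + (595/169)sin 2x
D f = 4sin x + (10/3)cos 2x - 4sin 2x
D D f = 4cos x - 8cos 2x - (20/3)sin 2x
E_3pi/2 D D f = 4sin x + 8cos 2x + (20/3)sin 2x
E_3pi/2 (E_3pi/2 ∘ D ∘ D) f = -4cos x - 8cos 2x - (20/3)sin 2x
D E_3pi/2 (E_3pi/2 ∘ D ∘ D) f = 4sin x - (40/3)cos 2x + 16sin 2x
D (D ∘ E_3pi/2) (E_3pi/2 ∘ D ∘ D) f = 4cos x + 32cos 2x + (80/3)sin 2x
((-2E_alpha + E_pi/2) + D ∘ D ∘ E_3pi/2 ∘ E_3pi/2 ∘ D ∘ D) f = (92/13)cos x - (44/13)sin x + (5146/169)cos 2x + (15305/507)sin 2x


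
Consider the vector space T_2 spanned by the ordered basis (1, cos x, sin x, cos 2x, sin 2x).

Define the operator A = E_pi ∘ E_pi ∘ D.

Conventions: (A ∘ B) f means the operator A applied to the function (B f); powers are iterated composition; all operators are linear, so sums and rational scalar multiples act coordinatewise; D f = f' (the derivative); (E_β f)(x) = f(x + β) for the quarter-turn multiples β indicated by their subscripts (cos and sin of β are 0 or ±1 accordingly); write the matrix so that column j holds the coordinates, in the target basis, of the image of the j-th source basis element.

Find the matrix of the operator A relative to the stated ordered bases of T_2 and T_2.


the matrix is [[0, 0, 0, 0, 0]; [0, 0, 1, 0, 0]; [0, -1, 0, 0, 0]; [0, 0, 0, 0, 2]; [0, 0, 0, -2, 0]] (rows listed top to bottom)

image of 1: 0
image of cos x: -sin x
image of sin x: cos x
image of cos 2x: -2sin 2x
image of sin 2x: 2cos 2x
each image's coordinates form column j of the matrix


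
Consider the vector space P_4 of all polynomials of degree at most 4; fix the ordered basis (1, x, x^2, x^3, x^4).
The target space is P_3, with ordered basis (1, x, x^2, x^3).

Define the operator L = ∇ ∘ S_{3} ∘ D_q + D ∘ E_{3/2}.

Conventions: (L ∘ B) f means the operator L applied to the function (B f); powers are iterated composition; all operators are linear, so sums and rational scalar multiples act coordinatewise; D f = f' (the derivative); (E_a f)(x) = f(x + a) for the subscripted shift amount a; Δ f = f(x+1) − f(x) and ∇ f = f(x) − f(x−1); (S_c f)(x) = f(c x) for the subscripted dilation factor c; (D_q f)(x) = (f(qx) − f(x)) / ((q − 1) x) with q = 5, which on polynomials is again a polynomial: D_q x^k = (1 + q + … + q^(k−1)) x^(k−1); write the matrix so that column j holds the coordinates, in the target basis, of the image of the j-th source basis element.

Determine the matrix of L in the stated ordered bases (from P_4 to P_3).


image of 1: 0
image of x: 1
image of x^2: 2x + 21
image of x^3: 3x^2 + 567x - 1089/4
image of x^4: 4x^3 + 12654x^2 - 12609x + 8451/2
each image's coordinates form column j of the matrix

the matrix is [[0, 1, 21, -1089/4, 8451/2]; [0, 0, 2, 567, -12609]; [0, 0, 0, 3, 12654]; [0, 0, 0, 0, 4]] (rows listed top to bottom)


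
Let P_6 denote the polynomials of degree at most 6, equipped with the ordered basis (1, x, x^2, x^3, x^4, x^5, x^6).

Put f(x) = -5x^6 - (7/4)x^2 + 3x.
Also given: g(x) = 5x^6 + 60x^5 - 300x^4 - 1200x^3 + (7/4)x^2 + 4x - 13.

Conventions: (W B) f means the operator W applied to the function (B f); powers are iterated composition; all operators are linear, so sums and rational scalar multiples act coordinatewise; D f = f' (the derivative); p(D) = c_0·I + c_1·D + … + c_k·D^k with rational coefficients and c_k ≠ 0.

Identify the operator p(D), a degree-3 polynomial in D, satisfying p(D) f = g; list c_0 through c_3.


c_0 = -1, c_1 = -2, c_2 = 2, c_3 = 2

D^0 f = -5x^6 - (7/4)x^2 + 3x
D^1 f = -30x^5 - (7/2)x + 3
D^2 f = -150x^4 - 7/2
D^3 f = -600x^3
matching coefficients of g against c_0 f + c_1 Df + … from the top degree down determines the c_i
solution: c_0 = -1, c_1 = -2, c_2 = 2, c_3 = 2


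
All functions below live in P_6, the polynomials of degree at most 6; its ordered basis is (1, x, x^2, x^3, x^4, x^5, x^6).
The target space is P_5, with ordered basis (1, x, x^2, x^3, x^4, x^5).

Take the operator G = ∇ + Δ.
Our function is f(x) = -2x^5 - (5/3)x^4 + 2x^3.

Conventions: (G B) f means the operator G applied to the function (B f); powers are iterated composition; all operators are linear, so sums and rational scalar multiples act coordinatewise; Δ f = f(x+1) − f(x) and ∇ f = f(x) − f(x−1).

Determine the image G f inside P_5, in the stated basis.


∇ f = -10x^4 + (40/3)x^3 - 4x^2 - (8/3)x + 5/3
Δ f = -10x^4 - (80/3)x^3 - 24x^2 - (32/3)x - 5/3
(∇ + Δ) f = -20x^4 - (40/3)x^3 - 28x^2 - (40/3)x

the image equals g(x) = -20x^4 - (40/3)x^3 - 28x^2 - (40/3)x


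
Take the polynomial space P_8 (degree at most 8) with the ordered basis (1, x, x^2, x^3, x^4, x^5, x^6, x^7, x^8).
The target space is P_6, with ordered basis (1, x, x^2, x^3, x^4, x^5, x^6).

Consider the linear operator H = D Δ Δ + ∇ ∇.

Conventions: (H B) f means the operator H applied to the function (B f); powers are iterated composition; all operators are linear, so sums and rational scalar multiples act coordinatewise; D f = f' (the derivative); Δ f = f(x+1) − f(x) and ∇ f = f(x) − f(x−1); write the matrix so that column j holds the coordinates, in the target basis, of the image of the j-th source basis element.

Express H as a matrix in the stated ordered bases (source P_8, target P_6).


the matrix is [[0, 0, 2, 0, 38, 40, 242, 308, 1262]; [0, 0, 0, 6, 0, 190, 240, 1694, 2464]; [0, 0, 0, 0, 12, 0, 570, 840, 6776]; [0, 0, 0, 0, 0, 20, 0, 1330, 2240]; [0, 0, 0, 0, 0, 0, 30, 0, 2660]; [0, 0, 0, 0, 0, 0, 0, 42, 0]; [0, 0, 0, 0, 0, 0, 0, 0, 56]] (rows listed top to bottom)

image of 1: 0
image of x: 0
image of x^2: 2
image of x^3: 6x
image of x^4: 12x^2 + 38
image of x^5: 20x^3 + 190x + 40
image of x^6: 30x^4 + 570x^2 + 240x + 242
image of x^7: 42x^5 + 1330x^3 + 840x^2 + 1694x + 308
image of x^8: 56x^6 + 2660x^4 + 2240x^3 + 6776x^2 + 2464x + 1262
each image's coordinates form column j of the matrix


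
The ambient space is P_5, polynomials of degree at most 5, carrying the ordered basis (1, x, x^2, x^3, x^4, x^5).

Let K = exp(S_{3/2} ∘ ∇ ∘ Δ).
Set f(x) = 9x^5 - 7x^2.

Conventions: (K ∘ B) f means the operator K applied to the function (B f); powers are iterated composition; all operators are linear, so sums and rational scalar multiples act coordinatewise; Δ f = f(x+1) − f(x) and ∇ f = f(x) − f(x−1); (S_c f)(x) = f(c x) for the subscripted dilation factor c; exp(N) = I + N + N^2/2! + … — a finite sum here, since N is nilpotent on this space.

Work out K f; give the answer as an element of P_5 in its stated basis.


order-1 term: (1215/2)x^3 + 135x - 14
order-2 term: (10935/4)x
the series for exp(S_{3/2} ∘ ∇ ∘ Δ) f terminates at order 2
exp(S_{3/2} ∘ ∇ ∘ Δ) f = 9x^5 + (1215/2)x^3 - 7x^2 + (11475/4)x - 14

g(x) = 9x^5 + (1215/2)x^3 - 7x^2 + (11475/4)x - 14


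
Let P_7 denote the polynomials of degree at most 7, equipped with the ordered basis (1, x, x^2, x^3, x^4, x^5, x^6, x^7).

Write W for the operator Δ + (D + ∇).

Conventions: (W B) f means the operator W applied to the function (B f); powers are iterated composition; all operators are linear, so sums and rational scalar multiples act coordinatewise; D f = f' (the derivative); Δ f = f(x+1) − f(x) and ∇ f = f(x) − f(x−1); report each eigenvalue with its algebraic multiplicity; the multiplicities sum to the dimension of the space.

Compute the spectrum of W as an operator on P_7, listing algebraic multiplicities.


image of 1: 0
image of x: 3
image of x^2: 6x
image of x^3: 9x^2 + 2
image of x^4: 12x^3 + 8x
image of x^5: 15x^4 + 20x^2 + 2
image of x^6: 18x^5 + 40x^3 + 12x
image of x^7: 21x^6 + 70x^4 + 42x^2 + 2
the matrix is upper triangular; its diagonal is (0, 0, 0, 0, 0, 0, 0, 0)
for a triangular matrix the eigenvalues are the diagonal entries, with algebraic multiplicity their repetition count

λ = 0 (multiplicity 8)


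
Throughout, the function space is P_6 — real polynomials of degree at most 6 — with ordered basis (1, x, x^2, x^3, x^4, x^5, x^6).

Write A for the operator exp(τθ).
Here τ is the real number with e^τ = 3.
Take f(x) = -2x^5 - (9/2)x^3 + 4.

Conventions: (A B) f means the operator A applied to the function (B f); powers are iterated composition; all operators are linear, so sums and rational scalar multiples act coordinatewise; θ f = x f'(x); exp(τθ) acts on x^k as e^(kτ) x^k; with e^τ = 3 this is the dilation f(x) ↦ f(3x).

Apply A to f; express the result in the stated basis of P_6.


exp(τθ) x^k = e^(kτ) x^k; with e^τ = 3 this sends x^k to 3^k x^k
x^3 ↦ 27 x^3
x^5 ↦ 243 x^5
applying this coordinatewise to f: exp(τθ) f = -486x^5 - (243/2)x^3 + 4

the result is g(x) = -486x^5 - (243/2)x^3 + 4


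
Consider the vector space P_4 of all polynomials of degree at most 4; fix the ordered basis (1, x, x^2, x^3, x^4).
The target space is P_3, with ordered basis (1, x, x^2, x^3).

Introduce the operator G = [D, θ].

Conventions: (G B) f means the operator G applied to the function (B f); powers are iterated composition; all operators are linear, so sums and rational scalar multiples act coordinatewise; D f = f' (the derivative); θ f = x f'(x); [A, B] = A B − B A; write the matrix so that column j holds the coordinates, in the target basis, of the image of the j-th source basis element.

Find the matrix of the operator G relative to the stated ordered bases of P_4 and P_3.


the matrix is [[0, 1, 0, 0, 0]; [0, 0, 2, 0, 0]; [0, 0, 0, 3, 0]; [0, 0, 0, 0, 4]] (rows listed top to bottom)

image of 1: 0
image of x: 1
image of x^2: 2x
image of x^3: 3x^2
image of x^4: 4x^3
each image's coordinates form column j of the matrix


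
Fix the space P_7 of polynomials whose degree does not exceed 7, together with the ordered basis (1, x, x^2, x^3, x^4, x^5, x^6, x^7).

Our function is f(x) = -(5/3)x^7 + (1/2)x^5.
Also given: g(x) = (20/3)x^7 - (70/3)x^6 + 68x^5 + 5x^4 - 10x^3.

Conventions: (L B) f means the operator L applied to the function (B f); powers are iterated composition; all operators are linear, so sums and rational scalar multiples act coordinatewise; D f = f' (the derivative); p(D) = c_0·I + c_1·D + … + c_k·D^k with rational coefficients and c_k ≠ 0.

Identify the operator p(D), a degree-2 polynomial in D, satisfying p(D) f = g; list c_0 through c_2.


p(D) = -4·I + 2·D − D^2, i.e. c_0 = -4, c_1 = 2, c_2 = -1

D^0 f = -(5/3)x^7 + (1/2)x^5
D^1 f = -(35/3)x^6 + (5/2)x^4
D^2 f = -70x^5 + 10x^3
matching coefficients of g against c_0 f + c_1 Df + … from the top degree down determines the c_i
solution: c_0 = -4, c_1 = 2, c_2 = -1


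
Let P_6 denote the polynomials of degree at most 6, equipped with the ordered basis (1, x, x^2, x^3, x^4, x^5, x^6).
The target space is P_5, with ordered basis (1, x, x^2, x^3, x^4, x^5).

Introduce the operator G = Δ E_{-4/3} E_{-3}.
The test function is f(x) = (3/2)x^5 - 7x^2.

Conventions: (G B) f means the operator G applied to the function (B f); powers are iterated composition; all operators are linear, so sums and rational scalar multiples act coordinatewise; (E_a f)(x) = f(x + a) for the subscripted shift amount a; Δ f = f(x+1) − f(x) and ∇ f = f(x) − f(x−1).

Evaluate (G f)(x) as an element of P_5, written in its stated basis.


the image equals g(x) = (15/2)x^4 - 115x^3 + 665x^2 - (31187/18)x + 93329/54

E_{-3} f = (3/2)x^5 - (45/2)x^4 + 135x^3 - 412x^2 + (1299/2)x - 855/2
E_{-4/3} E_{-3} f = (3/2)x^5 - (65/2)x^4 + (845/3)x^3 - (11048/9)x^2 + (146081/54)x - 392587/162
Δ (E_{-4/3} E_{-3}) f = (15/2)x^4 - 115x^3 + 665x^2 - (31187/18)x + 93329/54


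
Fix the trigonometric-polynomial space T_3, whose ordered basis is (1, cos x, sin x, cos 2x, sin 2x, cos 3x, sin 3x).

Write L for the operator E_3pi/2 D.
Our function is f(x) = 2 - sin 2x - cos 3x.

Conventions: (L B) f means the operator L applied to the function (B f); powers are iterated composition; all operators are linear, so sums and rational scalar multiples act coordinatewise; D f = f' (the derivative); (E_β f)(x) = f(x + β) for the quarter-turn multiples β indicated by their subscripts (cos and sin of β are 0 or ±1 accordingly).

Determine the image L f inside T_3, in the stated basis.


D f = -2cos 2x + 3sin 3x
E_3pi/2 D f = 2cos 2x + 3cos 3x

the result is g(x) = 2cos 2x + 3cos 3x


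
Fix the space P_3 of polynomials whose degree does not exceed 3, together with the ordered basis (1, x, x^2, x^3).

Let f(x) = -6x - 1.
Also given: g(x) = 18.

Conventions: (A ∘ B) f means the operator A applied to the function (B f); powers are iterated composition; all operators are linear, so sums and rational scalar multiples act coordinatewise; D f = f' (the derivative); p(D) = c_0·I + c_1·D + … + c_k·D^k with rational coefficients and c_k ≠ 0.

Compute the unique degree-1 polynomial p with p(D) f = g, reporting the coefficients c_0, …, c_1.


D^0 f = -6x - 1
D^1 f = -6
matching coefficients of g against c_0 f + c_1 Df + … from the top degree down determines the c_i
solution: c_0 = 0, c_1 = -3

p(D) = -3·D, i.e. c_0 = 0, c_1 = -3


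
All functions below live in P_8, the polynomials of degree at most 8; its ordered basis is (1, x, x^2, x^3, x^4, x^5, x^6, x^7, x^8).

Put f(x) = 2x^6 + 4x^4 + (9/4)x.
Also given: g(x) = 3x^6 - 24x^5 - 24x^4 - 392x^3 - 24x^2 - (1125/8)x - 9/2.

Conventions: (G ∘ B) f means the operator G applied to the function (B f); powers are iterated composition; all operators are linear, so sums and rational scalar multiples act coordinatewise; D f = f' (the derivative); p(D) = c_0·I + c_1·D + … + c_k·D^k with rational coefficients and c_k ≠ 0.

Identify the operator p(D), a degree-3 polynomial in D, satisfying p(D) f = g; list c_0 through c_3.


c_0 = 3/2, c_1 = -2, c_2 = -1/2, c_3 = -3/2

D^0 f = 2x^6 + 4x^4 + (9/4)x
D^1 f = 12x^5 + 16x^3 + 9/4
D^2 f = 60x^4 + 48x^2
D^3 f = 240x^3 + 96x
matching coefficients of g against c_0 f + c_1 Df + … from the top degree down determines the c_i
solution: c_0 = 3/2, c_1 = -2, c_2 = -1/2, c_3 = -3/2


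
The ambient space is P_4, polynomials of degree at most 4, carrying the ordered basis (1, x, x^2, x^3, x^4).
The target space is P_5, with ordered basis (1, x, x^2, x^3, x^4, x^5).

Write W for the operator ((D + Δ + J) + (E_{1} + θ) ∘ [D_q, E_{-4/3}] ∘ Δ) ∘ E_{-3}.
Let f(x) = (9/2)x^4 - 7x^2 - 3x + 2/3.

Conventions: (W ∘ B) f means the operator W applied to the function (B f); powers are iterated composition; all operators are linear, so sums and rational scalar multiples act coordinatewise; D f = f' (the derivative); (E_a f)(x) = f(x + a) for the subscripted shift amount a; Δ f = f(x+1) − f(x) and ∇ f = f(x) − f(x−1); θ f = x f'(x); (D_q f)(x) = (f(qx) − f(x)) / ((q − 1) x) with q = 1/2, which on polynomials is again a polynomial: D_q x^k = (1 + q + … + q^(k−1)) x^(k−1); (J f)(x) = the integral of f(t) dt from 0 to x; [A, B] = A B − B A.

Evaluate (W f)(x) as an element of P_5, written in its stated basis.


E_{-3} f = (9/2)x^4 - 54x^3 + 236x^2 - 447x + 1867/6
D E_{-3} f = 18x^3 - 162x^2 + 472x - 447
Δ E_{-3} f = 18x^3 - 135x^2 + 328x - 521/2
J E_{-3} f = (9/10)x^5 - (27/2)x^4 + (236/3)x^3 - (447/2)x^2 + (1867/6)x
(D + Δ + J) E_{-3} f = (9/10)x^5 - (27/2)x^4 + (344/3)x^3 - (1041/2)x^2 + (6667/6)x - 1415/2
Δ E_{-3} f = 18x^3 - 135x^2 + 328x - 521/2
E_{-4/3} Δ E_{-3} f = 18x^3 - 207x^2 + 784x - 1961/2
D_q E_{-4/3} Δ E_{-3} f = (63/2)x^2 - (621/2)x + 784
D_q Δ E_{-3} f = (63/2)x^2 - (405/2)x + 328
E_{-4/3} D_q Δ E_{-3} f = (63/2)x^2 - (573/2)x + 654
[D_q, E_{-4/3}] Δ E_{-3} f = -24x + 130
E_{1} [D_q, E_{-4/3}] Δ E_{-3} f = -24x + 106
θ [D_q, E_{-4/3}] Δ E_{-3} f = -24x
(E_{1} + θ) [D_q, E_{-4/3}] Δ E_{-3} f = -48x + 106
((D + Δ + J) + (E_{1} + θ) ∘ [D_q, E_{-4/3}] ∘ Δ) E_{-3} f = (9/10)x^5 - (27/2)x^4 + (344/3)x^3 - (1041/2)x^2 + (6379/6)x - 1203/2

the result is g(x) = (9/10)x^5 - (27/2)x^4 + (344/3)x^3 - (1041/2)x^2 + (6379/6)x - 1203/2


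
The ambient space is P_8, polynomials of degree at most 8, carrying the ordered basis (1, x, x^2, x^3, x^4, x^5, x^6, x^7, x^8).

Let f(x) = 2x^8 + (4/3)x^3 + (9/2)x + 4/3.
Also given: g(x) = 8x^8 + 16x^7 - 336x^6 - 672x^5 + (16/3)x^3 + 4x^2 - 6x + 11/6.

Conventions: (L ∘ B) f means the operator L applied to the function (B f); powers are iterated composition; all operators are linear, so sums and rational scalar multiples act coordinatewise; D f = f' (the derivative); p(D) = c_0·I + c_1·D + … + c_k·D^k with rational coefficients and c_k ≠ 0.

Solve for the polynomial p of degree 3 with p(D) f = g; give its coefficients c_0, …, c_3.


c_0 = 4, c_1 = 1, c_2 = -3, c_3 = -1

D^0 f = 2x^8 + (4/3)x^3 + (9/2)x + 4/3
D^1 f = 16x^7 + 4x^2 + 9/2
D^2 f = 112x^6 + 8x
D^3 f = 672x^5 + 8
matching coefficients of g against c_0 f + c_1 Df + … from the top degree down determines the c_i
solution: c_0 = 4, c_1 = 1, c_2 = -3, c_3 = -1


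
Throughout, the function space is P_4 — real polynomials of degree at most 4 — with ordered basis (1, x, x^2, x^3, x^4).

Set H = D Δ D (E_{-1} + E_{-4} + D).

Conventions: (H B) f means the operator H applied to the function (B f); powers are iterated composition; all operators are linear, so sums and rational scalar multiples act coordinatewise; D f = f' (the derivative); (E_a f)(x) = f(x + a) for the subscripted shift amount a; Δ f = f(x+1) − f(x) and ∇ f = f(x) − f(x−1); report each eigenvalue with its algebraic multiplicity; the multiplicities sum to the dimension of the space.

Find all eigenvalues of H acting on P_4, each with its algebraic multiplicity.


λ = 0 (multiplicity 5)

image of 1: 0
image of x: 0
image of x^2: 0
image of x^3: 12
image of x^4: 48x - 72
the matrix is upper triangular; its diagonal is (0, 0, 0, 0, 0)
for a triangular matrix the eigenvalues are the diagonal entries, with algebraic multiplicity their repetition count


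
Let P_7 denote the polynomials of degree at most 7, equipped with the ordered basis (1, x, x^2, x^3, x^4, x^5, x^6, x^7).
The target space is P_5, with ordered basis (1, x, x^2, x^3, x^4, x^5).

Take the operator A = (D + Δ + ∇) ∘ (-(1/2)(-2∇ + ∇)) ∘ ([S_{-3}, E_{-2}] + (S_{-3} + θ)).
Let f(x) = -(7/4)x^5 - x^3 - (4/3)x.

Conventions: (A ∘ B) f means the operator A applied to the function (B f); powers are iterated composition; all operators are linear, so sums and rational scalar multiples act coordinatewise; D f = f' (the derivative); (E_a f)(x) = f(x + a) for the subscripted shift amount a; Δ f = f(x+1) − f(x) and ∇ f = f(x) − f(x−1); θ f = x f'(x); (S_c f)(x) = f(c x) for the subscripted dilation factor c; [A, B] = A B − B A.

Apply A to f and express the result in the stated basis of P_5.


g(x) = 12495x^3 + (166635/2)x^2 - 217099x + 895325/4

E_{-2} f = -(7/4)x^5 + (35/2)x^4 - 71x^3 + 146x^2 - (460/3)x + 200/3
S_{-3} E_{-2} f = (1701/4)x^5 + (2835/2)x^4 + 1917x^3 + 1314x^2 + 460x + 200/3
S_{-3} f = (1701/4)x^5 + 27x^3 + 4x
E_{-2} S_{-3} f = (1701/4)x^5 - (8505/2)x^4 + 17037x^3 - 34182x^2 + 34348x - 13832
[S_{-3}, E_{-2}] f = 5670x^4 - 15120x^3 + 35496x^2 - 33888x + 41696/3
S_{-3} f = (1701/4)x^5 + 27x^3 + 4x
θ f = -(35/4)x^5 - 3x^3 - (4/3)x
(S_{-3} + θ) f = (833/2)x^5 + 24x^3 + (8/3)x
([S_{-3}, E_{-2}] + (S_{-3} + θ)) f = (833/2)x^5 + 5670x^4 - 15096x^3 + 35496x^2 - (101656/3)x + 41696/3
∇ ([S_{-3}, E_{-2}] + (S_{-3} + θ)) f = (4165/2)x^4 + 18515x^3 - 75143x^2 + (273755/2)x - 538385/6
(-2∇) ([S_{-3}, E_{-2}] + (S_{-3} + θ)) f = -4165x^4 - 37030x^3 + 150286x^2 - 273755x + 538385/3
∇ ([S_{-3}, E_{-2}] + (S_{-3} + θ)) f = (4165/2)x^4 + 18515x^3 - 75143x^2 + (273755/2)x - 538385/6
(-2∇ + ∇) ([S_{-3}, E_{-2}] + (S_{-3} + θ)) f = -(4165/2)x^4 - 18515x^3 + 75143x^2 - (273755/2)x + 538385/6
(-(1/2)(-2∇ + ∇)) ([S_{-3}, E_{-2}] + (S_{-3} + θ)) f = (4165/4)x^4 + (18515/2)x^3 - (75143/2)x^2 + (273755/4)x - 538385/12
D (-(1/2)(-2∇ + ∇)) ([S_{-3}, E_{-2}] + (S_{-3} + θ)) f = 4165x^3 + (55545/2)x^2 - 75143x + 273755/4
Δ (-(1/2)(-2∇ + ∇)) ([S_{-3}, E_{-2}] + (S_{-3} + θ)) f = 4165x^3 + 34020x^2 - (86411/2)x + 41166
∇ (-(1/2)(-2∇ + ∇)) ([S_{-3}, E_{-2}] + (S_{-3} + θ)) f = 4165x^3 + 21525x^2 - (197501/2)x + 228453/2
(D + Δ + ∇) (-(1/2)(-2∇ + ∇)) ([S_{-3}, E_{-2}] + (S_{-3} + θ)) f = 12495x^3 + (166635/2)x^2 - 217099x + 895325/4
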